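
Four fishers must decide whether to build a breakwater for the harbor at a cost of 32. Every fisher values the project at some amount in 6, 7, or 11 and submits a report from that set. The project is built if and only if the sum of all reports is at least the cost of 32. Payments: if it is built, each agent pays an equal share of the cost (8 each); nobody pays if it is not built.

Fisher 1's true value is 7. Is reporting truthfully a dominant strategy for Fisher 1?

Consider the case where Fisher 2 reports 7, Fisher 3 reports 7 and Fisher 4 reports 11.
Truthful report 7: project built, pays 8, utility 7 - 8 = -1.
Report 6 instead: project not built, utility 0.
Since 0 > -1, reporting 6 is strictly better here, so truthful reporting is not dominant.

No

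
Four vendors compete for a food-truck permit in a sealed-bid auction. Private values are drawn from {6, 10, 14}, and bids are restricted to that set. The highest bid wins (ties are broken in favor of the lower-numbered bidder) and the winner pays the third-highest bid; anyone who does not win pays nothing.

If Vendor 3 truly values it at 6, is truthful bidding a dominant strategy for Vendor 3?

Yes

Check each profile of the others' bids and compare truth against every alternative bid.
Others bid (6, 6, 6): truth gives 0, best alternative gives 0.
Others bid (6, 6, 10): truth gives 0, best alternative gives 0.
Others bid (6, 6, 14): truth gives 0, best alternative gives 0.
Others bid (6, 10, 6): truth gives 0, best alternative gives 0.
Others bid (6, 10, 10): truth gives 0, best alternative gives 0.
Others bid (6, 10, 14): truth gives 0, best alternative gives 0.
(Remaining 21 profiles checked similarly; truth is weakly best in each.)
In every case the truthful bid is at least as good as any alternative, so it is a dominant strategy.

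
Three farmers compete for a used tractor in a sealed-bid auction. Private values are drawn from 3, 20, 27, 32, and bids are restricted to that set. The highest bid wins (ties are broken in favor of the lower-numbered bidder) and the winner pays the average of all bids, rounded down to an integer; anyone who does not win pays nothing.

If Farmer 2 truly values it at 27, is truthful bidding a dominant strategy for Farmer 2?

Consider the case where Farmer 1 bids 3 and Farmer 3 bids 3.
Truthful bid 27: wins, pays 11, utility 27 - 11 = 16.
Bid 20 instead: wins, pays 8, utility 27 - 8 = 19.
Since 19 > 16, bidding 20 is strictly better here, so truthful bidding is not dominant.

No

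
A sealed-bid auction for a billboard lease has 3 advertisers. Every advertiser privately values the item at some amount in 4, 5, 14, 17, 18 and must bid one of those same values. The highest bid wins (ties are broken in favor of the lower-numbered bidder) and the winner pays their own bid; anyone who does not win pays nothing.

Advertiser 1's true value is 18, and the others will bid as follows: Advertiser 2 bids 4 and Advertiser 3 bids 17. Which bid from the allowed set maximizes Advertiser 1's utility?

17

Bid 4: loses, pays 0, utility 0.
Bid 5: loses, pays 0, utility 0.
Bid 14: loses, pays 0, utility 0.
Bid 17: wins, pays 17, utility 18 - 17 = 1.
Bid 18: wins, pays 18, utility 18 - 18 = 0.
The best choice is 17 with utility 1.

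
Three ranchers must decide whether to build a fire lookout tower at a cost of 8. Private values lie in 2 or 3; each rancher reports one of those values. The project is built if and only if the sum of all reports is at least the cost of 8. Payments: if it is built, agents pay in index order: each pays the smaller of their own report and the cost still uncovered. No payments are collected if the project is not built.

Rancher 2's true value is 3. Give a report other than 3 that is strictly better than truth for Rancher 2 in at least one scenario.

Suppose Rancher 1 reports 3 and Rancher 3 reports 3.
Report 3: project built, pays 3, utility 3 - 3 = 0.
Report 2: project built, pays 2, utility 3 - 2 = 1.
So reporting 2 beats truth here (1 > 0).

2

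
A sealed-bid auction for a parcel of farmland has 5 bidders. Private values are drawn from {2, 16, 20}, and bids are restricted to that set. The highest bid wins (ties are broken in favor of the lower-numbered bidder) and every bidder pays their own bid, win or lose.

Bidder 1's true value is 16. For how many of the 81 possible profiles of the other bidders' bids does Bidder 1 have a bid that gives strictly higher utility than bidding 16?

Others bid (2, 2, 2, 2): truth gives 0; bid 2 gives 14 > 0. Violating.
Others bid (2, 2, 2, 20): truth gives -16; bid 2 gives -2 > -16. Violating.
Others bid (2, 2, 16, 20): truth gives -16; bid 2 gives -2 > -16. Violating.
Others bid (2, 2, 20, 2): truth gives -16; bid 2 gives -2 > -16. Violating.
Others bid (2, 2, 2, 16): truth gives 0; no alternative beats it.
Others bid (2, 2, 16, 2): truth gives 0; no alternative beats it.
(Checking all 81 profiles: 66 have a profitable deviation, 15 do not.)

66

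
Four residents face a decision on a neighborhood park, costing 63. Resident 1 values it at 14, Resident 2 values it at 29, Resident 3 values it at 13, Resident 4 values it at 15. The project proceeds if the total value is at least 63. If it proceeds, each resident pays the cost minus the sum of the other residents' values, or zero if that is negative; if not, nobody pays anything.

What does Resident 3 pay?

5

Total value 71 ≥ cost 63, so the project is built.
The other residents' values sum to 58.
Cost minus that sum is 63 - 58 = 5.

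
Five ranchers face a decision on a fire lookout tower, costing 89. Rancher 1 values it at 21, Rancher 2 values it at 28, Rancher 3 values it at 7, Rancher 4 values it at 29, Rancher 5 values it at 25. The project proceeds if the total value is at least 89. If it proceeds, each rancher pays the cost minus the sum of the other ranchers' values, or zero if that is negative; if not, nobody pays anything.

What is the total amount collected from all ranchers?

19

Total value 110 ≥ cost 89, so it is built.
Rancher 1: others sum to 89; max(0, 89 - 89) = 0.
Rancher 2: others sum to 82; max(0, 89 - 82) = 7.
Rancher 3: others sum to 103; max(0, 89 - 103) = 0.
Rancher 4: others sum to 81; max(0, 89 - 81) = 8.
Rancher 5: others sum to 85; max(0, 89 - 85) = 4.
Total collected = 0 + 7 + 0 + 8 + 4 = 19.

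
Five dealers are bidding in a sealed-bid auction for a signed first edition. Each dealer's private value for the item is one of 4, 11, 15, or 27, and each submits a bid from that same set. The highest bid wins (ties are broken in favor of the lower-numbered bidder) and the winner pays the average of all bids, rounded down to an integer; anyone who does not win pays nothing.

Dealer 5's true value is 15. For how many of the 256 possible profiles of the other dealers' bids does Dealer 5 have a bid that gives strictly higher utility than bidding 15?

Others bid (4, 4, 4, 4): truth gives 9; bid 11 gives 10 > 9. Violating.
Others bid (4, 4, 4, 15): truth gives 0; bid 27 gives 5 > 0. Violating.
Others bid (4, 4, 11, 15): truth gives 0; bid 27 gives 3 > 0. Violating.
Others bid (4, 4, 15, 4): truth gives 0; bid 27 gives 5 > 0. Violating.
Others bid (4, 4, 4, 11): truth gives 8; no alternative beats it.
Others bid (4, 4, 4, 27): truth gives 0; no alternative beats it.
(Checking all 256 profiles: 47 have a profitable deviation, 209 do not.)

47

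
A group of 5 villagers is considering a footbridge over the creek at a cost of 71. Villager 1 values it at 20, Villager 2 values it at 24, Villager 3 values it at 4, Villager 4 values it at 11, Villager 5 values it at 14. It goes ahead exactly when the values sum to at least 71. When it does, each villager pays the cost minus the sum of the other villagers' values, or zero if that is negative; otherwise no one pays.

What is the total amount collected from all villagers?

63

Total value 73 ≥ cost 71, so it is built.
Villager 1: others sum to 53; max(0, 71 - 53) = 18.
Villager 2: others sum to 49; max(0, 71 - 49) = 22.
Villager 3: others sum to 69; max(0, 71 - 69) = 2.
Villager 4: others sum to 62; max(0, 71 - 62) = 9.
Villager 5: others sum to 59; max(0, 71 - 59) = 12.
Total collected = 18 + 22 + 2 + 9 + 12 = 63.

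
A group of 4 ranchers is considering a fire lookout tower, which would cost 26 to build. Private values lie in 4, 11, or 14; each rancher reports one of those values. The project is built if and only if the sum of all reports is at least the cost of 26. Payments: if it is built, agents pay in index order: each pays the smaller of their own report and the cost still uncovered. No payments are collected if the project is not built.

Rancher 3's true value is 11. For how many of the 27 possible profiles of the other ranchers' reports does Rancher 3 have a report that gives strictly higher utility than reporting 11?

11

Others report (4, 4, 14): truth gives 0; report 4 gives 7 > 0. Violating.
Others report (4, 11, 11): truth gives 0; report 4 gives 7 > 0. Violating.
Others report (4, 11, 14): truth gives 0; report 4 gives 7 > 0. Violating.
Others report (4, 14, 4): truth gives 3; report 4 gives 7 > 3. Violating.
Others report (4, 4, 4): truth gives 0; no alternative beats it.
Others report (4, 4, 11): truth gives 0; no alternative beats it.
(Checking all 27 profiles: 11 have a profitable deviation, 16 do not.)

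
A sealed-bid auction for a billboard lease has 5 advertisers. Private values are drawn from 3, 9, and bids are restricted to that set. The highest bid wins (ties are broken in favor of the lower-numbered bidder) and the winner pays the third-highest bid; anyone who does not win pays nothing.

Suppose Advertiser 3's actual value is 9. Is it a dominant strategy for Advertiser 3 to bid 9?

Check each profile of the others' bids and compare truth against every alternative bid.
Others bid (3, 3, 3, 3): truth gives 6, best alternative gives 0.
Others bid (3, 3, 3, 9): truth gives 6, best alternative gives 0.
Others bid (3, 3, 9, 3): truth gives 6, best alternative gives 0.
Others bid (3, 3, 9, 9): truth gives 0, best alternative gives 0.
Others bid (3, 9, 3, 3): truth gives 0, best alternative gives 0.
Others bid (3, 9, 3, 9): truth gives 0, best alternative gives 0.
(Remaining 10 profiles checked similarly; truth is weakly best in each.)
In every case the truthful bid is at least as good as any alternative, so it is a dominant strategy.

Yes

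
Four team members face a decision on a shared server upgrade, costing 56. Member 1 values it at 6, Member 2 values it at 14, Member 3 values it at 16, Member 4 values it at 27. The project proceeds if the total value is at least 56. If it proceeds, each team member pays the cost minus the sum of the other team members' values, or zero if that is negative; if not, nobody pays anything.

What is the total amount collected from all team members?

Total value 63 ≥ cost 56, so it is built.
Member 1: others sum to 57; max(0, 56 - 57) = 0.
Member 2: others sum to 49; max(0, 56 - 49) = 7.
Member 3: others sum to 47; max(0, 56 - 47) = 9.
Member 4: others sum to 36; max(0, 56 - 36) = 20.
Total collected = 0 + 7 + 9 + 20 = 36.

36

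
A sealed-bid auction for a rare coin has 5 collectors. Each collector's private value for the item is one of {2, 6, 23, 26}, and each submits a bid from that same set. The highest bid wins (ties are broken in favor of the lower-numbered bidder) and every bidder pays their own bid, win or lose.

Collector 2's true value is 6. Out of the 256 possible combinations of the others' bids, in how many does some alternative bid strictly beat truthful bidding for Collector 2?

Others bid (2, 2, 2, 23): truth gives -6; bid 2 gives -2 > -6. Violating.
Others bid (2, 2, 2, 26): truth gives -6; bid 2 gives -2 > -6. Violating.
Others bid (2, 2, 6, 23): truth gives -6; bid 2 gives -2 > -6. Violating.
Others bid (2, 2, 6, 26): truth gives -6; bid 2 gives -2 > -6. Violating.
Others bid (2, 2, 2, 2): truth gives 0; no alternative beats it.
Others bid (2, 2, 2, 6): truth gives 0; no alternative beats it.
(Checking all 256 profiles: 248 have a profitable deviation, 8 do not.)

248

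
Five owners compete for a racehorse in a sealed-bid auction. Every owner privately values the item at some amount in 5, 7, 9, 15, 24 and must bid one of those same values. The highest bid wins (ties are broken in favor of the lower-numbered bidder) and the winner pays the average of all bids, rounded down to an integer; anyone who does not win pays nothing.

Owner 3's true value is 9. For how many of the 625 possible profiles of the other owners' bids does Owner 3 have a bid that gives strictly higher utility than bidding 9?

Others bid (5, 5, 5, 7): truth gives 3; bid 7 gives 4 > 3. Violating.
Others bid (5, 5, 7, 5): truth gives 3; bid 7 gives 4 > 3. Violating.
Others bid (5, 9, 5, 5): truth gives 0; bid 15 gives 2 > 0. Violating.
Others bid (5, 9, 5, 7): truth gives 0; bid 15 gives 1 > 0. Violating.
Others bid (5, 5, 5, 5): truth gives 4; no alternative beats it.
Others bid (5, 5, 5, 9): truth gives 3; no alternative beats it.
(Checking all 625 profiles: 21 have a profitable deviation, 604 do not.)

21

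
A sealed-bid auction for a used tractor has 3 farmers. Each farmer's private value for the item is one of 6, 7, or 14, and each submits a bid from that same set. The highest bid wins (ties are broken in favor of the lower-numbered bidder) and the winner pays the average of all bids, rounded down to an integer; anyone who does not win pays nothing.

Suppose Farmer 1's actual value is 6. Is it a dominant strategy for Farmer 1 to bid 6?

Yes

Check each profile of the others' bids and compare truth against every alternative bid.
Others bid (7, 7): truth gives 0, best alternative gives -1.
Others bid (6, 6): truth gives 0, best alternative gives 0.
Others bid (6, 7): truth gives 0, best alternative gives 0.
Others bid (6, 14): truth gives 0, best alternative gives 0.
Others bid (7, 6): truth gives 0, best alternative gives 0.
Others bid (7, 14): truth gives 0, best alternative gives 0.
(Remaining 3 profiles checked similarly; truth is weakly best in each.)
In every case the truthful bid is at least as good as any alternative, so it is a dominant strategy.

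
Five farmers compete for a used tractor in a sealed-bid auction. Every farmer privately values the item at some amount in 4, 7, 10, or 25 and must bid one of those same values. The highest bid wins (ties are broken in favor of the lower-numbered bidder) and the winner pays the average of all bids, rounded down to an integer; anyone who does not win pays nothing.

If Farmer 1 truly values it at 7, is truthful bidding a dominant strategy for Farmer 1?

Consider the case where Farmer 2 bids 4, Farmer 3 bids 4, Farmer 4 bids 4 and Farmer 5 bids 10.
Truthful bid 7: loses, pays 0, utility 0.
Bid 10 instead: wins, pays 6, utility 7 - 6 = 1.
Since 1 > 0, bidding 10 is strictly better here, so truthful bidding is not dominant.

No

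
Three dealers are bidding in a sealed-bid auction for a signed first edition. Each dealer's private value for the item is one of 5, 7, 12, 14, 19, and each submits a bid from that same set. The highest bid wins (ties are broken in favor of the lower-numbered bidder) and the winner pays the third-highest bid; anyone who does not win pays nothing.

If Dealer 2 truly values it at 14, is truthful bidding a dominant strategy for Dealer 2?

Consider the case where Dealer 1 bids 5 and Dealer 3 bids 19.
Truthful bid 14: loses, pays 0, utility 0.
Bid 19 instead: wins, pays 5, utility 14 - 5 = 9.
Since 9 > 0, bidding 19 is strictly better here, so truthful bidding is not dominant.

No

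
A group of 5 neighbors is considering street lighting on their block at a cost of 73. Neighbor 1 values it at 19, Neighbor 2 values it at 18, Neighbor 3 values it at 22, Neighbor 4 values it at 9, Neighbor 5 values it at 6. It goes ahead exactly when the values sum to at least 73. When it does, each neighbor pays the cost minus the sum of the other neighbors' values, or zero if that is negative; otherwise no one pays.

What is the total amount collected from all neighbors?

Total value 74 ≥ cost 73, so it is built.
Neighbor 1: others sum to 55; max(0, 73 - 55) = 18.
Neighbor 2: others sum to 56; max(0, 73 - 56) = 17.
Neighbor 3: others sum to 52; max(0, 73 - 52) = 21.
Neighbor 4: others sum to 65; max(0, 73 - 65) = 8.
Neighbor 5: others sum to 68; max(0, 73 - 68) = 5.
Total collected = 18 + 17 + 21 + 8 + 5 = 69.

69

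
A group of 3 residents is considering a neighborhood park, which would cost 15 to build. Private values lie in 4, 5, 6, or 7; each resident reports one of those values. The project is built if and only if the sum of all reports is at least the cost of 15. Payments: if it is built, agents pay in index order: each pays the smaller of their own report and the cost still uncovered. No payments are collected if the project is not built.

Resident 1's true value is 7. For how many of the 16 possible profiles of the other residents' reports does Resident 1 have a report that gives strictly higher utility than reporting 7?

15

Others report (4, 5): truth gives 0; report 6 gives 1 > 0. Violating.
Others report (4, 6): truth gives 0; report 5 gives 2 > 0. Violating.
Others report (4, 7): truth gives 0; report 4 gives 3 > 0. Violating.
Others report (5, 4): truth gives 0; report 6 gives 1 > 0. Violating.
Others report (4, 4): truth gives 0; no alternative beats it.
(Checking all 16 profiles: 15 have a profitable deviation, 1 does not.)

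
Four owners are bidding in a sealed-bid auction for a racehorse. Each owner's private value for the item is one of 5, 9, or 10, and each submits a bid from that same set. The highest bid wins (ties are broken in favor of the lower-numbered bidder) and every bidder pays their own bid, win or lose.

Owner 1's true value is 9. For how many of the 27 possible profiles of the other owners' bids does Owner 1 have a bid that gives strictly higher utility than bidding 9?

20

Others bid (5, 5, 5): truth gives 0; bid 5 gives 4 > 0. Violating.
Others bid (5, 5, 10): truth gives -9; bid 10 gives -1 > -9. Violating.
Others bid (5, 9, 10): truth gives -9; bid 10 gives -1 > -9. Violating.
Others bid (5, 10, 5): truth gives -9; bid 10 gives -1 > -9. Violating.
Others bid (5, 5, 9): truth gives 0; no alternative beats it.
Others bid (5, 9, 5): truth gives 0; no alternative beats it.
(Checking all 27 profiles: 20 have a profitable deviation, 7 do not.)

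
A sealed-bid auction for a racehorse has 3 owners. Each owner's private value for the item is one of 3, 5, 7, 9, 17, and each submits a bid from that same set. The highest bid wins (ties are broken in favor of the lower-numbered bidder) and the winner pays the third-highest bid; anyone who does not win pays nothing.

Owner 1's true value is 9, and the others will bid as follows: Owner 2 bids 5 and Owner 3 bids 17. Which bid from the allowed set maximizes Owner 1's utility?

17

Bid 3: loses, pays 0, utility 0.
Bid 5: loses, pays 0, utility 0.
Bid 7: loses, pays 0, utility 0.
Bid 9: loses, pays 0, utility 0.
Bid 17: wins, pays 5, utility 9 - 5 = 4.
The best choice is 17 with utility 4.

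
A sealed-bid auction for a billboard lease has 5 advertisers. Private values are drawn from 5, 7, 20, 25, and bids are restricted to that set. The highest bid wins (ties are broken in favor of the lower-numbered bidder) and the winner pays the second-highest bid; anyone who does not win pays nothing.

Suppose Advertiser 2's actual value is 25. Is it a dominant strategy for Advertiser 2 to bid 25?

Yes

Check each profile of the others' bids and compare truth against every alternative bid.
Others bid (20, 5, 5, 5): truth gives 5, best alternative gives 0.
Others bid (20, 5, 5, 7): truth gives 5, best alternative gives 0.
Others bid (20, 5, 5, 20): truth gives 5, best alternative gives 0.
Others bid (20, 5, 7, 5): truth gives 5, best alternative gives 0.
Others bid (20, 5, 7, 7): truth gives 5, best alternative gives 0.
Others bid (20, 5, 7, 20): truth gives 5, best alternative gives 0.
(Remaining 250 profiles checked similarly; truth is weakly best in each.)
In every case the truthful bid is at least as good as any alternative, so it is a dominant strategy.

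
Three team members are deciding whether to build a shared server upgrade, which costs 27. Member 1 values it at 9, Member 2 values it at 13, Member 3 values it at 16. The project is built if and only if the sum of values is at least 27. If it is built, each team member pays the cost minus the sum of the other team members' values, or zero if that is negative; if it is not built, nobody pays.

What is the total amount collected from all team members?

Total value 38 ≥ cost 27, so it is built.
Member 1: others sum to 29; max(0, 27 - 29) = 0.
Member 2: others sum to 25; max(0, 27 - 25) = 2.
Member 3: others sum to 22; max(0, 27 - 22) = 5.
Total collected = 0 + 2 + 5 = 7.

7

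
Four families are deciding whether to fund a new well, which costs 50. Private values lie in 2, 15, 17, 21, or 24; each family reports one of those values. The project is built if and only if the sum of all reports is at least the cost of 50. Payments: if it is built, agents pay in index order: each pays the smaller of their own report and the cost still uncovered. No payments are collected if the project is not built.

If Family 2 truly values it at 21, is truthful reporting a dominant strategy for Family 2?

Consider the case where Family 1 reports 2, Family 3 reports 15 and Family 4 reports 17.
Truthful report 21: project built, pays 21, utility 21 - 21 = 0.
Report 17 instead: project built, pays 17, utility 21 - 17 = 4.
Since 4 > 0, reporting 17 is strictly better here, so truthful reporting is not dominant.

No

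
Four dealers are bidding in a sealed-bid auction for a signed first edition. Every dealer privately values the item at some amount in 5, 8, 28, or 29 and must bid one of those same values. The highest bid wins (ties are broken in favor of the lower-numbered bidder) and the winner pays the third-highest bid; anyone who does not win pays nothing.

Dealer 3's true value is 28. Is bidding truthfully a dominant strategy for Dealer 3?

No

Consider the case where Dealer 1 bids 5, Dealer 2 bids 5 and Dealer 4 bids 29.
Truthful bid 28: loses, pays 0, utility 0.
Bid 29 instead: wins, pays 5, utility 28 - 5 = 23.
Since 23 > 0, bidding 29 is strictly better here, so truthful bidding is not dominant.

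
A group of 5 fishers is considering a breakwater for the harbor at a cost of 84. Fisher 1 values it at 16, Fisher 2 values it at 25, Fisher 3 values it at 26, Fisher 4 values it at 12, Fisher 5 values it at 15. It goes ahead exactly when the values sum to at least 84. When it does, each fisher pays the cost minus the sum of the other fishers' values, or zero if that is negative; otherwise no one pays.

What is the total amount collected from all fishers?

Total value 94 ≥ cost 84, so it is built.
Fisher 1: others sum to 78; max(0, 84 - 78) = 6.
Fisher 2: others sum to 69; max(0, 84 - 69) = 15.
Fisher 3: others sum to 68; max(0, 84 - 68) = 16.
Fisher 4: others sum to 82; max(0, 84 - 82) = 2.
Fisher 5: others sum to 79; max(0, 84 - 79) = 5.
Total collected = 6 + 15 + 16 + 2 + 5 = 44.

44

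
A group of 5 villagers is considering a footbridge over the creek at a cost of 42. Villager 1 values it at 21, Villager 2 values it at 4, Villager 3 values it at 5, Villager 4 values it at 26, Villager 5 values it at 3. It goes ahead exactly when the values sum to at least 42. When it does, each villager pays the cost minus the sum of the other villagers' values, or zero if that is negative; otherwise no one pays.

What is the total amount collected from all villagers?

Total value 59 ≥ cost 42, so it is built.
Villager 1: others sum to 38; max(0, 42 - 38) = 4.
Villager 2: others sum to 55; max(0, 42 - 55) = 0.
Villager 3: others sum to 54; max(0, 42 - 54) = 0.
Villager 4: others sum to 33; max(0, 42 - 33) = 9.
Villager 5: others sum to 56; max(0, 42 - 56) = 0.
Total collected = 4 + 0 + 0 + 9 + 0 = 13.

13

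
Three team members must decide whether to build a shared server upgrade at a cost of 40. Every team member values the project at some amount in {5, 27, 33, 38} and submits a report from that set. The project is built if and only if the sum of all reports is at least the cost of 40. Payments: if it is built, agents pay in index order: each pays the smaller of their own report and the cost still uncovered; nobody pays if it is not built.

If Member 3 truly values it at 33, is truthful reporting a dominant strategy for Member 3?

Yes

Check each profile of the others' reports and compare truth against every alternative report.
Others report (5, 38): truth gives 33, best alternative gives 33.
Others report (27, 27): truth gives 33, best alternative gives 33.
Others report (27, 33): truth gives 33, best alternative gives 33.
Others report (27, 38): truth gives 33, best alternative gives 33.
Others report (33, 27): truth gives 33, best alternative gives 33.
Others report (33, 33): truth gives 33, best alternative gives 33.
(Remaining 10 profiles checked similarly; truth is weakly best in each.)
In every case the truthful report is at least as good as any alternative, so it is a dominant strategy.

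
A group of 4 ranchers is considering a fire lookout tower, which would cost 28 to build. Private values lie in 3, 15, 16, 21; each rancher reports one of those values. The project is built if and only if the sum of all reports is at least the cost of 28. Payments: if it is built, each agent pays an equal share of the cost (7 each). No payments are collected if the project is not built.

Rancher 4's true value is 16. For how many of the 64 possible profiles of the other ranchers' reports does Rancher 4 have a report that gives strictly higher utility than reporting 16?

Others report (3, 3, 3): truth gives 0; report 21 gives 9 > 0. Violating.
Others report (3, 3, 15): truth gives 9; no alternative beats it.
Others report (3, 3, 16): truth gives 9; no alternative beats it.
(Checking all 64 profiles: 1 has a profitable deviation, 63 do not.)

1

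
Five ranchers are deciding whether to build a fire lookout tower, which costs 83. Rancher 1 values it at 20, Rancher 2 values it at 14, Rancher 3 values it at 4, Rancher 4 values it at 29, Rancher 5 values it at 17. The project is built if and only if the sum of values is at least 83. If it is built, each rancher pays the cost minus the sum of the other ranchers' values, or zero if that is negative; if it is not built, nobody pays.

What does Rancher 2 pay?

13

Total value 84 ≥ cost 83, so the project is built.
The other ranchers' values sum to 70.
Cost minus that sum is 83 - 70 = 13.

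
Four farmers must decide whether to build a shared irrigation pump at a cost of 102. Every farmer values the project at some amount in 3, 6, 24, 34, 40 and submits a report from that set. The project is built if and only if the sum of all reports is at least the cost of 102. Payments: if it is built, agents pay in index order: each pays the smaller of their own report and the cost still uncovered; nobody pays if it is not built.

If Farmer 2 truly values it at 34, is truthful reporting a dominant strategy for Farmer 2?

Consider the case where Farmer 1 reports 3, Farmer 3 reports 40 and Farmer 4 reports 40.
Truthful report 34: project built, pays 34, utility 34 - 34 = 0.
Report 24 instead: project built, pays 24, utility 34 - 24 = 10.
Since 10 > 0, reporting 24 is strictly better here, so truthful reporting is not dominant.

No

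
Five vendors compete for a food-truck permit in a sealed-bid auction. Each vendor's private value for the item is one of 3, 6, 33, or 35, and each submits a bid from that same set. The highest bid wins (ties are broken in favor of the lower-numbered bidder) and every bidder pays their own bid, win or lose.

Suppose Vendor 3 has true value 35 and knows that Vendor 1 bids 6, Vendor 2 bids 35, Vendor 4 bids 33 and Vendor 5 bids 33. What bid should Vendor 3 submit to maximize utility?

3

Bid 3: loses but pays 3, utility -3.
Bid 6: loses but pays 6, utility -6.
Bid 33: loses but pays 33, utility -33.
Bid 35: loses but pays 35, utility -35.
The best choice is 3 with utility -3.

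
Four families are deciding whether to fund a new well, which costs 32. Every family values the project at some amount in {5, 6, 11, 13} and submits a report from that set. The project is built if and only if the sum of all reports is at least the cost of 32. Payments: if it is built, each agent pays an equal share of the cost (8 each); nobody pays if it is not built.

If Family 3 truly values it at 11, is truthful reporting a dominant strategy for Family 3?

Check each profile of the others' reports and compare truth against every alternative report.
Others report (5, 5, 11): truth gives 3, best alternative gives 3.
Others report (5, 5, 13): truth gives 3, best alternative gives 3.
Others report (5, 6, 11): truth gives 3, best alternative gives 3.
Others report (5, 6, 13): truth gives 3, best alternative gives 3.
Others report (5, 11, 5): truth gives 3, best alternative gives 3.
Others report (5, 11, 6): truth gives 3, best alternative gives 3.
(Remaining 58 profiles checked similarly; truth is weakly best in each.)
In every case the truthful report is at least as good as any alternative, so it is a dominant strategy.

Yes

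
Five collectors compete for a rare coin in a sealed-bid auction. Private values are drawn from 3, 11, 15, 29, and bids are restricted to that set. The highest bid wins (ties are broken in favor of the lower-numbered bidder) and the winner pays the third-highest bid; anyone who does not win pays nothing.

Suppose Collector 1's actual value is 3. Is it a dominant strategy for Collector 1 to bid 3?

Yes

Check each profile of the others' bids and compare truth against every alternative bid.
Others bid (3, 3, 11, 11): truth gives 0, best alternative gives -8.
Others bid (3, 11, 3, 11): truth gives 0, best alternative gives -8.
Others bid (3, 11, 11, 3): truth gives 0, best alternative gives -8.
Others bid (3, 11, 11, 11): truth gives 0, best alternative gives -8.
Others bid (11, 3, 3, 11): truth gives 0, best alternative gives -8.
Others bid (11, 3, 11, 3): truth gives 0, best alternative gives -8.
(Remaining 250 profiles checked similarly; truth is weakly best in each.)
In every case the truthful bid is at least as good as any alternative, so it is a dominant strategy.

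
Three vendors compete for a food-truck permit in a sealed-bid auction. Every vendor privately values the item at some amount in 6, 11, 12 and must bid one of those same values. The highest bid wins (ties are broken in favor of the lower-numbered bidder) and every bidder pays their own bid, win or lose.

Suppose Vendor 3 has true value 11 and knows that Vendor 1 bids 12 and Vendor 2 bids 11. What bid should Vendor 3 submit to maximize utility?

Bid 6: loses but pays 6, utility -6.
Bid 11: loses but pays 11, utility -11.
Bid 12: loses but pays 12, utility -12.
The best choice is 6 with utility -6.

6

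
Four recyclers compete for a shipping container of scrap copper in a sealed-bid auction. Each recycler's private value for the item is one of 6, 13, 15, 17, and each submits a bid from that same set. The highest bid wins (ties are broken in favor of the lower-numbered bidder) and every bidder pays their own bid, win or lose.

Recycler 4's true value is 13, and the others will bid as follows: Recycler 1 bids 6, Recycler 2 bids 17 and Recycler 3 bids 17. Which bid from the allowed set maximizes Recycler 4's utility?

Bid 6: loses but pays 6, utility -6.
Bid 13: loses but pays 13, utility -13.
Bid 15: loses but pays 15, utility -15.
Bid 17: loses but pays 17, utility -17.
The best choice is 6 with utility -6.

6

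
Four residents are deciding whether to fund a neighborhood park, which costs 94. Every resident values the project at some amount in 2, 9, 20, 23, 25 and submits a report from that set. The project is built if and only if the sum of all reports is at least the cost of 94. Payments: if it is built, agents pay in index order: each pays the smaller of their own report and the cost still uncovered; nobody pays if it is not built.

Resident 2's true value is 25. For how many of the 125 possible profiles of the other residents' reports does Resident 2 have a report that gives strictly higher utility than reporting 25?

Others report (23, 23, 25): truth gives 0; report 23 gives 2 > 0. Violating.
Others report (23, 25, 23): truth gives 0; report 23 gives 2 > 0. Violating.
Others report (23, 25, 25): truth gives 0; report 23 gives 2 > 0. Violating.
Others report (25, 23, 23): truth gives 0; report 23 gives 2 > 0. Violating.
Others report (2, 2, 2): truth gives 0; no alternative beats it.
Others report (2, 2, 9): truth gives 0; no alternative beats it.
(Checking all 125 profiles: 7 have a profitable deviation, 118 do not.)

7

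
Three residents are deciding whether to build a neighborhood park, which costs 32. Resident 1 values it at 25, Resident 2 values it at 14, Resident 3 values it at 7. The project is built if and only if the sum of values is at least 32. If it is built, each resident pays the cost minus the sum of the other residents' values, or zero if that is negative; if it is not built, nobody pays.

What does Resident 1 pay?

Total value 46 ≥ cost 32, so the project is built.
The other residents' values sum to 21.
Cost minus that sum is 32 - 21 = 11.

11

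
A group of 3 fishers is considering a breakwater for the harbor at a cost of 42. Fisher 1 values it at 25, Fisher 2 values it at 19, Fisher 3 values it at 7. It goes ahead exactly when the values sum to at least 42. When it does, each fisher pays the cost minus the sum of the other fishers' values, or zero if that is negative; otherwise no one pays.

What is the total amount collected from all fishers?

Total value 51 ≥ cost 42, so it is built.
Fisher 1: others sum to 26; max(0, 42 - 26) = 16.
Fisher 2: others sum to 32; max(0, 42 - 32) = 10.
Fisher 3: others sum to 44; max(0, 42 - 44) = 0.
Total collected = 16 + 10 + 0 = 26.

26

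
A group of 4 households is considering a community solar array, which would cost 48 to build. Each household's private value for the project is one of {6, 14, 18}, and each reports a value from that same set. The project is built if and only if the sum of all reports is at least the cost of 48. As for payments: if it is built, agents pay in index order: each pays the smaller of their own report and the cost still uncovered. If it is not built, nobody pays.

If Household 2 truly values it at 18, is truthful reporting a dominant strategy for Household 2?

No

Consider the case where Household 1 reports 6, Household 3 reports 14 and Household 4 reports 14.
Truthful report 18: project built, pays 18, utility 18 - 18 = 0.
Report 14 instead: project built, pays 14, utility 18 - 14 = 4.
Since 4 > 0, reporting 14 is strictly better here, so truthful reporting is not dominant.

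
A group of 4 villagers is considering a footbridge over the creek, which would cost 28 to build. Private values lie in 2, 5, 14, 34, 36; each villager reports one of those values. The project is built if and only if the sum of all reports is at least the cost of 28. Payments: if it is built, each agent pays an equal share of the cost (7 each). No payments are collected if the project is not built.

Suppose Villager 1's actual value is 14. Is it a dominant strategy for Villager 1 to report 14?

No

Consider the case where Villager 2 reports 2, Villager 3 reports 2 and Villager 4 reports 2.
Truthful report 14: project not built, utility 0.
Report 34 instead: project built, pays 7, utility 14 - 7 = 7.
Since 7 > 0, reporting 34 is strictly better here, so truthful reporting is not dominant.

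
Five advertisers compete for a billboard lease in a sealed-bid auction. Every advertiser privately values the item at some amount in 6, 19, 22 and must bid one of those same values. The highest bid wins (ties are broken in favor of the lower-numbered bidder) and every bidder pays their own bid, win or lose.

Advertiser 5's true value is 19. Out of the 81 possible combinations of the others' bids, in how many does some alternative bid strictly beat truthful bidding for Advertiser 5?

Others bid (6, 6, 6, 19): truth gives -19; bid 22 gives -3 > -19. Violating.
Others bid (6, 6, 6, 22): truth gives -19; bid 6 gives -6 > -19. Violating.
Others bid (6, 6, 19, 6): truth gives -19; bid 22 gives -3 > -19. Violating.
Others bid (6, 6, 19, 19): truth gives -19; bid 22 gives -3 > -19. Violating.
Others bid (6, 6, 6, 6): truth gives 0; no alternative beats it.
(Checking all 81 profiles: 80 have a profitable deviation, 1 does not.)

80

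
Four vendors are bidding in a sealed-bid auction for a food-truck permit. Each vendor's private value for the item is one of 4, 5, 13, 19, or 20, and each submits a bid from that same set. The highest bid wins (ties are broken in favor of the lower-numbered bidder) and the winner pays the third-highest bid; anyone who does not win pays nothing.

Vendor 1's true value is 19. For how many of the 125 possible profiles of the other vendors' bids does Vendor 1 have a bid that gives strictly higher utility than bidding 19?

Others bid (4, 4, 20): truth gives 0; bid 20 gives 15 > 0. Violating.
Others bid (4, 5, 20): truth gives 0; bid 20 gives 14 > 0. Violating.
Others bid (4, 13, 20): truth gives 0; bid 20 gives 6 > 0. Violating.
Others bid (4, 20, 4): truth gives 0; bid 20 gives 15 > 0. Violating.
Others bid (4, 4, 4): truth gives 15; no alternative beats it.
Others bid (4, 4, 5): truth gives 15; no alternative beats it.
(Checking all 125 profiles: 27 have a profitable deviation, 98 do not.)

27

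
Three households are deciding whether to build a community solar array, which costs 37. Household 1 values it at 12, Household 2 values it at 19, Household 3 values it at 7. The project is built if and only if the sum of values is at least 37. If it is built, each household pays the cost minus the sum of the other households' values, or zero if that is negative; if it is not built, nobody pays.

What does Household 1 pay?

Total value 38 ≥ cost 37, so the project is built.
The other households' values sum to 26.
Cost minus that sum is 37 - 26 = 11.

11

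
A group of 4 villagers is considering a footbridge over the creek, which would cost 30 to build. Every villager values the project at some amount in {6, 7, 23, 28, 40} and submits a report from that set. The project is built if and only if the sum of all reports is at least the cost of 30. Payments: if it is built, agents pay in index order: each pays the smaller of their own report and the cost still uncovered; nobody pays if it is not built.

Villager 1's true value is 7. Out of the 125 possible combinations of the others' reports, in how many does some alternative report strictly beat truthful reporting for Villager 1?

117

Others report (6, 6, 23): truth gives 0; report 6 gives 1 > 0. Violating.
Others report (6, 6, 28): truth gives 0; report 6 gives 1 > 0. Violating.
Others report (6, 6, 40): truth gives 0; report 6 gives 1 > 0. Violating.
Others report (6, 7, 23): truth gives 0; report 6 gives 1 > 0. Violating.
Others report (6, 6, 6): truth gives 0; no alternative beats it.
Others report (6, 6, 7): truth gives 0; no alternative beats it.
(Checking all 125 profiles: 117 have a profitable deviation, 8 do not.)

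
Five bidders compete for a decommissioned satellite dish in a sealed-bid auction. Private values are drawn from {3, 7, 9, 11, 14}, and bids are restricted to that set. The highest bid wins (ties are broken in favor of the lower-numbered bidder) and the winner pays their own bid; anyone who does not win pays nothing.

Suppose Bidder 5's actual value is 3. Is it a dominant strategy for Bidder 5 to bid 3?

Check each profile of the others' bids and compare truth against every alternative bid.
Others bid (3, 3, 3, 3): truth gives 0, best alternative gives -4.
Others bid (3, 3, 3, 7): truth gives 0, best alternative gives 0.
Others bid (3, 3, 3, 9): truth gives 0, best alternative gives 0.
Others bid (3, 3, 3, 11): truth gives 0, best alternative gives 0.
Others bid (3, 3, 3, 14): truth gives 0, best alternative gives 0.
Others bid (3, 3, 7, 3): truth gives 0, best alternative gives 0.
(Remaining 619 profiles checked similarly; truth is weakly best in each.)
In every case the truthful bid is at least as good as any alternative, so it is a dominant strategy.

Yes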